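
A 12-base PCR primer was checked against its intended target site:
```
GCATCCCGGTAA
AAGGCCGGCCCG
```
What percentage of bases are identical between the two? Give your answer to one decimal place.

Mismatches at positions 1, 2, 3, 4, 7, 9, 10, 11, 12 (1-based): 9 of 12.
Identical positions: 3/12 = 25% → 25.0%.

25.0%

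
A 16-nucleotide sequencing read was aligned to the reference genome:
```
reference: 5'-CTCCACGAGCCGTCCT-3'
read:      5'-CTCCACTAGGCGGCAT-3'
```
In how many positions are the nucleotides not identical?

The sequences differ at positions 7, 10, 13, 15 (1-based) — 4 in total.

4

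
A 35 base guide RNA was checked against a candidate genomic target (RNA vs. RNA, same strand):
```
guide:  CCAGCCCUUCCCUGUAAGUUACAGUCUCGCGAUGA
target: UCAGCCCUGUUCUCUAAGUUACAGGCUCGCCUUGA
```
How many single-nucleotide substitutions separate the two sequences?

8

Comparing position by position, 8 positions differ: 1 (C/U), 9 (U/G), 10 (C/U), 11 (C/U), 14 (G/C), 25 (U/G), 31 (G/C), 32 (A/U).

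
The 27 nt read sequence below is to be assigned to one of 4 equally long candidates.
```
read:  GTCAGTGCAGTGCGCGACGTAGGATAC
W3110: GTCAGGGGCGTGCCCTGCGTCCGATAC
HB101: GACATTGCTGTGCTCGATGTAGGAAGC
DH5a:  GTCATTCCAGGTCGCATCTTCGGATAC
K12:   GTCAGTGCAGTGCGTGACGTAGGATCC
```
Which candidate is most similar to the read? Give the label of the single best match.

W3110 differs at 8 sites; HB101 differs at 7 sites; DH5a differs at 8 sites; K12 differs at 2 sites. The closest is K12.

K12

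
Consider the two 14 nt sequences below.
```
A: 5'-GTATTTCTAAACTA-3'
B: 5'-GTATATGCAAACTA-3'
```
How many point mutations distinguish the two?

3

Comparing position by position, 3 positions differ: 5 (T/A), 7 (C/G), 8 (T/C).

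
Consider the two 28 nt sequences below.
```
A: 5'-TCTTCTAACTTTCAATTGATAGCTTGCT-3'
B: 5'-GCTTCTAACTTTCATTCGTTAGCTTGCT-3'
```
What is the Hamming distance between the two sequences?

4

The sequences differ at bases 1, 15, 17, 19 (1-based) — 4 in total.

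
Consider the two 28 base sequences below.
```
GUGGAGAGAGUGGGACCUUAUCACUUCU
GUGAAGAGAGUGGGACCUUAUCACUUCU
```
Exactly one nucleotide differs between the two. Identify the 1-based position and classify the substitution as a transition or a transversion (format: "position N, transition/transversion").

Position 4 changes G→A. G is a purine and A is a purine, so this is a transition.

position 4, transition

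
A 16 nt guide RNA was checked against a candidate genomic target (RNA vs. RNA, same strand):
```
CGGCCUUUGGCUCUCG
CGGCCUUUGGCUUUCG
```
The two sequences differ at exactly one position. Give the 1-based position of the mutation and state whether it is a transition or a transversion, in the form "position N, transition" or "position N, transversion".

position 13, transition

Position 13 changes C→U. C is a pyrimidine and U is a pyrimidine, so this is a transition.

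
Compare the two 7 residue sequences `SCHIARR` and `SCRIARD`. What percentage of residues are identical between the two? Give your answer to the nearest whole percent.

Mismatches at positions 3, 7 (1-based): 2 of 7.
Identical positions: 5/7 = 71.43% → 71%.

71%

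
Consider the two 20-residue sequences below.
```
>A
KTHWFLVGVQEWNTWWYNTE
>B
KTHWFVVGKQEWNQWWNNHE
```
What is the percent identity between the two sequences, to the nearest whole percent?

Mismatches at positions 6, 9, 14, 17, 19 (1-based): 5 of 20.
Identical positions: 15/20 = 75% → 75%.

75%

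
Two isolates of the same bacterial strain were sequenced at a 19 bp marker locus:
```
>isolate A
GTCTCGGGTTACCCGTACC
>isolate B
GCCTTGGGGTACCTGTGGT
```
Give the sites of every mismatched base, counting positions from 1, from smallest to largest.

2, 5, 9, 14, 17, 18, 19

Differences at site 2 (T→C), site 5 (C→T), site 9 (T→G), site 14 (C→T), site 17 (A→G), site 18 (C→G), site 19 (C→T).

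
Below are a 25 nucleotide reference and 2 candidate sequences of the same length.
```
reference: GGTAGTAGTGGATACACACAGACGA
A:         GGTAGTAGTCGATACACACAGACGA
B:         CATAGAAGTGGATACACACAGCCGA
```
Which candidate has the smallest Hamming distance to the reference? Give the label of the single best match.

A differs at 1 position; B differs at 4 positions. The closest is A.

A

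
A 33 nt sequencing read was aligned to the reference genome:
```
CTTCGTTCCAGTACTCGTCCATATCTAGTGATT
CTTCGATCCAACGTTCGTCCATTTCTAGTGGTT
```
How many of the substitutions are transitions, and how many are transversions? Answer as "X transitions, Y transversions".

5 transitions, 2 transversions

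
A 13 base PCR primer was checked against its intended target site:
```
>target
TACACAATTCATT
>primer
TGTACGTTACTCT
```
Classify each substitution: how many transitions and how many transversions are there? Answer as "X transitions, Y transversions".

Transitions (purine↔purine or pyrimidine↔pyrimidine): 2 A→G, 3 C→T, 6 A→G, 12 T→C.
Transversions (purine↔pyrimidine): 7 A→T, 9 T→A, 11 A→T.

4 transitions, 3 transversions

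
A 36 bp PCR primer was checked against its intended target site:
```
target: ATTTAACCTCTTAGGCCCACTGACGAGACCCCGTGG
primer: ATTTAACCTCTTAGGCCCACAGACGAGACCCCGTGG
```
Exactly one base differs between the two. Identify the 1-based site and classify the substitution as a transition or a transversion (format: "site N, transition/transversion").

site 21, transversion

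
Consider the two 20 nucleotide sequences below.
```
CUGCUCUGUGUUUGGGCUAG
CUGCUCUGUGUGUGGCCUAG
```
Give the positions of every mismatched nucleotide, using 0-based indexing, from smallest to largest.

11, 15

Differences at position 11 (U→G), position 15 (G→C).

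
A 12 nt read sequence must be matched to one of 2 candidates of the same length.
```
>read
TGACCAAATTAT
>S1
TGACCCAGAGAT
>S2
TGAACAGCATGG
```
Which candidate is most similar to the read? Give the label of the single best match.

S1 differs at 4 sites; S2 differs at 6 sites. The closest is S1.

S1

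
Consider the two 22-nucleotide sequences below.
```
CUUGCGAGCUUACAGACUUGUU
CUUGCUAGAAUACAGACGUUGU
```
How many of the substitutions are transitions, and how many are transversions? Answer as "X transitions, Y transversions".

Transitions (purine↔purine or pyrimidine↔pyrimidine): none.
Transversions (purine↔pyrimidine): 6 G→U, 9 C→A, 10 U→A, 18 U→G, 20 G→U, 21 U→G.

0 transitions, 6 transversions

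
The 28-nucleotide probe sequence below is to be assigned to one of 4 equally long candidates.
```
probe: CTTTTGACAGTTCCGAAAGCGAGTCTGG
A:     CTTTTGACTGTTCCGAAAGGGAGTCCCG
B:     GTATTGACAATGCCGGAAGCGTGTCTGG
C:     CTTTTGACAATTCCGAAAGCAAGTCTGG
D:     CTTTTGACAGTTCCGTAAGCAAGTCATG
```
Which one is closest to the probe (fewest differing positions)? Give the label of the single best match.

C

A differs at 4 positions; B differs at 6 positions; C differs at 2 positions; D differs at 4 positions. The closest is C.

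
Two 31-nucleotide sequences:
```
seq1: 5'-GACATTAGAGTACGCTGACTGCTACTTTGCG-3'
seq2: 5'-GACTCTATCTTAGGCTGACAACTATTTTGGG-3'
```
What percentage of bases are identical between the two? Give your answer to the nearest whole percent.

68%

Mismatches at positions 4, 5, 8, 9, 10, 13, 20, 21, 25, 30 (1-based): 10 of 31.
Identical positions: 21/31 = 67.74% → 68%.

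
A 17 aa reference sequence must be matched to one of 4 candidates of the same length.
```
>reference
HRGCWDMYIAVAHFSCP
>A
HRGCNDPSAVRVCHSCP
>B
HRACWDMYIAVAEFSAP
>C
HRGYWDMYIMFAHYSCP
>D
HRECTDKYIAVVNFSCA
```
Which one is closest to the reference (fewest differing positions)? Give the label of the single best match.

B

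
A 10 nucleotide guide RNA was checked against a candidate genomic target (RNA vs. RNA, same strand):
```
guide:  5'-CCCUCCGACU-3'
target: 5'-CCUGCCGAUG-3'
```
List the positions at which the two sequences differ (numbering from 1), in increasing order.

Differences at position 3 (C→U), position 4 (U→G), position 9 (C→U), position 10 (U→G).

3, 4, 9, 10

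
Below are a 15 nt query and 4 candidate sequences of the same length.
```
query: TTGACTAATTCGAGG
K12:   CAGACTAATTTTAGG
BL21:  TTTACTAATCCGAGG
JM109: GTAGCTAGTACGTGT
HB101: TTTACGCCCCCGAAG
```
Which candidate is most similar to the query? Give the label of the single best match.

BL21

Hamming distances to query — K12: 4; BL21: 2; JM109: 7; HB101: 7.
Smallest is BL21 with 2 mismatches.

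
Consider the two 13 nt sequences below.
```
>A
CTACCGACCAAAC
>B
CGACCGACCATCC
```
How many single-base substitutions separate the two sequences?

The sequences differ at sites 2, 11, 12 (1-based) — 3 in total.

3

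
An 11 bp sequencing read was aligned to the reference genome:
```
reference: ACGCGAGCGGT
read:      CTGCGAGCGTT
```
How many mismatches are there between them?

Comparing position by position, 3 sites differ: 1 (A/C), 2 (C/T), 10 (G/T).

3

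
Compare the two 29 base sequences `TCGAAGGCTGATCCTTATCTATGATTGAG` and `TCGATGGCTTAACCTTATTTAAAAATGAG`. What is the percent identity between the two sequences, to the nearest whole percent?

76%

Mismatches at positions 5, 10, 12, 19, 22, 23, 25 (1-based): 7 of 29.
Identical positions: 22/29 = 75.86% → 76%.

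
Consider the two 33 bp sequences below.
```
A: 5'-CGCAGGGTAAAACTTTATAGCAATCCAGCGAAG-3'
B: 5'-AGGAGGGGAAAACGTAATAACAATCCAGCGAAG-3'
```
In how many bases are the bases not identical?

6

Comparing position by position, 6 bases differ: 1 (C/A), 3 (C/G), 8 (T/G), 14 (T/G), 16 (T/A), 20 (G/A).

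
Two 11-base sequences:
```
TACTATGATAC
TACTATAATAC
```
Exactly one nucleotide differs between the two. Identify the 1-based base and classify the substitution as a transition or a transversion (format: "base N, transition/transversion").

base 7, transition

The sequences differ only at base 7: G→A (purine→purine), a transition.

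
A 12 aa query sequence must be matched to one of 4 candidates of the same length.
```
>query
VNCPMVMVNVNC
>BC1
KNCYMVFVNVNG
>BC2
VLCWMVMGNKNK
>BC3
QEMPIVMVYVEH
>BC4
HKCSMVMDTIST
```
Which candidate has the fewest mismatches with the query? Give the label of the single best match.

BC1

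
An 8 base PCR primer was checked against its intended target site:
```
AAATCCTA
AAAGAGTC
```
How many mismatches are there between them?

Mismatches (1-based): base 4: T→G; base 5: C→A; base 6: C→G; base 8: A→C.

4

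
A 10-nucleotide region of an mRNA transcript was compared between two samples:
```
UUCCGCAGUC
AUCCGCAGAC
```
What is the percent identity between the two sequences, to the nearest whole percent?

Mismatches at positions 1, 9 (1-based): 2 of 10.
Identical positions: 8/10 = 80% → 80%.

80%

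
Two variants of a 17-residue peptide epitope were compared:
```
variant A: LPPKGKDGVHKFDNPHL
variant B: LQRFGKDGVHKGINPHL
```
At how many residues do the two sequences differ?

5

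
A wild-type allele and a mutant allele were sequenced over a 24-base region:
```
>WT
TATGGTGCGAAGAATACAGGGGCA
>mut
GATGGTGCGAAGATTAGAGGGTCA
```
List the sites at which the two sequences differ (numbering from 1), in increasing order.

1, 14, 17, 22

Differences at site 1 (T→G), site 14 (A→T), site 17 (C→G), site 22 (G→T).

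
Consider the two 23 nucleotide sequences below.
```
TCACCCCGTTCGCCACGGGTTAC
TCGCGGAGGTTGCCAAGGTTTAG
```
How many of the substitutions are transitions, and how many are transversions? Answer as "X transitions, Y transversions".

Transitions (purine↔purine or pyrimidine↔pyrimidine): 3 A→G, 11 C→T.
Transversions (purine↔pyrimidine): 5 C→G, 6 C→G, 7 C→A, 9 T→G, 16 C→A, 19 G→T, 23 C→G.

2 transitions, 7 transversions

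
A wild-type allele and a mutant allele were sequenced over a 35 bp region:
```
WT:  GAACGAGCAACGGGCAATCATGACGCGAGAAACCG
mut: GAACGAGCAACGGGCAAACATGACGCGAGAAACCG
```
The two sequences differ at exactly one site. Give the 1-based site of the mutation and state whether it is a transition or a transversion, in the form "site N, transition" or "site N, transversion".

The sequences differ only at site 18: T→A (pyrimidine→purine), a transversion.

site 18, transversion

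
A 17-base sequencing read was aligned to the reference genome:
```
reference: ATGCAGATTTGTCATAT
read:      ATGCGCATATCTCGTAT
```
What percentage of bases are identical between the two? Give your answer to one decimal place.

70.6%

5 positions differ (5, 6, 9, 11, 14), so 12 of 17 match: 12/17 = 70.59%.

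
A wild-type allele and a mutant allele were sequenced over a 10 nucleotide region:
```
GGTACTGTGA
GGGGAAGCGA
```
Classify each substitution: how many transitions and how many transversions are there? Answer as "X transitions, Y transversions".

2 transitions, 3 transversions

Transitions (purine↔purine or pyrimidine↔pyrimidine): 4 A→G, 8 T→C.
Transversions (purine↔pyrimidine): 3 T→G, 5 C→A, 6 T→A.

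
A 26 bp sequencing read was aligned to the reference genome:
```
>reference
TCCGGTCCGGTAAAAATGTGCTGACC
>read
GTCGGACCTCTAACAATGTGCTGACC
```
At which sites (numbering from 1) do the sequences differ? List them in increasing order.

1, 2, 6, 9, 10, 14

Differences at site 1 (T→G), site 2 (C→T), site 6 (T→A), site 9 (G→T), site 10 (G→C), site 14 (A→C).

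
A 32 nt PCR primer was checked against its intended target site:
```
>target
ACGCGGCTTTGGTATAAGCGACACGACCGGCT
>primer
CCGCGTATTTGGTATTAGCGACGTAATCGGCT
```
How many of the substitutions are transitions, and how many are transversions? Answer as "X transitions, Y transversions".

4 transitions, 4 transversions

Mismatches (1-based):
site 1: A→C (purine→pyrimidine, transversion)
site 6: G→T (purine→pyrimidine, transversion)
site 7: C→A (pyrimidine→purine, transversion)
site 16: A→T (purine→pyrimidine, transversion)
site 23: A→G (purine→purine, transition)
site 24: C→T (pyrimidine→pyrimidine, transition)
site 25: G→A (purine→purine, transition)
site 27: C→T (pyrimidine→pyrimidine, transition)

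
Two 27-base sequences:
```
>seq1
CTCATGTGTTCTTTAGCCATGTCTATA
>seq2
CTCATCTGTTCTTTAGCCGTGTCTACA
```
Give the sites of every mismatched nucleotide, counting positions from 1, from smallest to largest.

6, 19, 26

Scanning 1-based: 6: G/C; 19: A/G; 26: T/C.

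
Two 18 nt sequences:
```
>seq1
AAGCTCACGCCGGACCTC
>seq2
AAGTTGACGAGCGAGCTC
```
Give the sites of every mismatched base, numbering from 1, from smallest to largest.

Scanning 1-based: 4: C/T; 6: C/G; 10: C/A; 11: C/G; 12: G/C; 15: C/G.

4, 6, 10, 11, 12, 15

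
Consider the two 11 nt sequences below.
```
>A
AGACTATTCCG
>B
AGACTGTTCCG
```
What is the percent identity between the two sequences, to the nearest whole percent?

91%

1 position differs (6), so 10 of 11 match: 10/11 = 90.91%.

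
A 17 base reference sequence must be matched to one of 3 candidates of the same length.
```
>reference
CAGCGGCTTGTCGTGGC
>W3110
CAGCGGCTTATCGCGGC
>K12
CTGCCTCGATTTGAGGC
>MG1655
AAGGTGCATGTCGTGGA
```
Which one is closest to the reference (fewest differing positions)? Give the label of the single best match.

W3110 differs at 2 positions; K12 differs at 8 positions; MG1655 differs at 5 positions. The closest is W3110.

W3110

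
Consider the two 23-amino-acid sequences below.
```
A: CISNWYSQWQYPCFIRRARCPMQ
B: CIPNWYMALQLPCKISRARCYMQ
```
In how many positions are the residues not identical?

Comparing position by position, 8 positions differ: 3 (S/P), 7 (S/M), 8 (Q/A), 9 (W/L), 11 (Y/L), 14 (F/K), 16 (R/S), 21 (P/Y).

8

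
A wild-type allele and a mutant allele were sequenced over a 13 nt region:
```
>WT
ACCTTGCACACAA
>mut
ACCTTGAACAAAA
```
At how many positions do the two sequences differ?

2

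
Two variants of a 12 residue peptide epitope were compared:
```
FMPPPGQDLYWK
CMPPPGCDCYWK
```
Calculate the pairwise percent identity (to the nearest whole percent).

Mismatches at positions 1, 7, 9 (1-based): 3 of 12.
Identical positions: 9/12 = 75% → 75%.

75%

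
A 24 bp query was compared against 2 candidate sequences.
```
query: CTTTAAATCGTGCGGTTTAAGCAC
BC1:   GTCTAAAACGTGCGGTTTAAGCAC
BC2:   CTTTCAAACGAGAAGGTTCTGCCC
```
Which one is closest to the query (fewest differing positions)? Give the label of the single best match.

BC1

BC1 differs at 3 positions; BC2 differs at 9 positions. The closest is BC1.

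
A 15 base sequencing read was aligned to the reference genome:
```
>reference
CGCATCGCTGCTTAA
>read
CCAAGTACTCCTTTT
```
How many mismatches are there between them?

Comparing position by position, 8 sites differ: 2 (G/C), 3 (C/A), 5 (T/G), 6 (C/T), 7 (G/A), 10 (G/C), 14 (A/T), 15 (A/T).

8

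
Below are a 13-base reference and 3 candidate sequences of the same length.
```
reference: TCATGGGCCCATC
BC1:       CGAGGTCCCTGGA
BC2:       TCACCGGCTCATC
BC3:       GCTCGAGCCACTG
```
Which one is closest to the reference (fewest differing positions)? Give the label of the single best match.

BC2

BC1 differs at 9 positions; BC2 differs at 3 positions; BC3 differs at 7 positions. The closest is BC2.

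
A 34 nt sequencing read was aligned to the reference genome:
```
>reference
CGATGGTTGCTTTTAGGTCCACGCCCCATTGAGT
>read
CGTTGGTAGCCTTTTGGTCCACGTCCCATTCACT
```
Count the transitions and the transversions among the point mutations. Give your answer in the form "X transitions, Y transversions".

2 transitions, 5 transversions

Mismatches (1-based):
position 3: A→T (purine→pyrimidine, transversion)
position 8: T→A (pyrimidine→purine, transversion)
position 11: T→C (pyrimidine→pyrimidine, transition)
position 15: A→T (purine→pyrimidine, transversion)
position 24: C→T (pyrimidine→pyrimidine, transition)
position 31: G→C (purine→pyrimidine, transversion)
position 33: G→C (purine→pyrimidine, transversion)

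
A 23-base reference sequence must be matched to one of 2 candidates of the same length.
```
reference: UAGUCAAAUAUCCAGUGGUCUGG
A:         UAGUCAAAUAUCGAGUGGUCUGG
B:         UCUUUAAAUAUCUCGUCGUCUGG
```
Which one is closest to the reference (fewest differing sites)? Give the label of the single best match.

A

A differs at 1 site; B differs at 6 sites. The closest is A.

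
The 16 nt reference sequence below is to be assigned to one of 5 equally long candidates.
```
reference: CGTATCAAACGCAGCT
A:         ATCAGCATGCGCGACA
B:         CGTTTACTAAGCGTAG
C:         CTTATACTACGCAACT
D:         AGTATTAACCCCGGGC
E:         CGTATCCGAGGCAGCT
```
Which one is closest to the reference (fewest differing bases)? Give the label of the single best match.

A differs at 9 bases; B differs at 9 bases; C differs at 5 bases; D differs at 7 bases; E differs at 3 bases. The closest is E.

E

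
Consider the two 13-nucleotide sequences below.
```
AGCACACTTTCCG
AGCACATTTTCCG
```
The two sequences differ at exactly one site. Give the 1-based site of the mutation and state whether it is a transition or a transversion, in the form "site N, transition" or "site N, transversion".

site 7, transition

Site 7 changes C→T. C is a pyrimidine and T is a pyrimidine, so this is a transition.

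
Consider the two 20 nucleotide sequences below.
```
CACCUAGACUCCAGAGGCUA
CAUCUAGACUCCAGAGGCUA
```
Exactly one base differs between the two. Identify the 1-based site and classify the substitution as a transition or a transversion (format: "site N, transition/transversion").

site 3, transition

The sequences differ only at site 3: C→U (pyrimidine→pyrimidine), a transition.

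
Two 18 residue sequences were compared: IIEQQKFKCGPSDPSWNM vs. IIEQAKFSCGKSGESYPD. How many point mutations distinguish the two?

8

Comparing position by position, 8 residues differ: 5 (Q/A), 8 (K/S), 11 (P/K), 13 (D/G), 14 (P/E), 16 (W/Y), 17 (N/P), 18 (M/D).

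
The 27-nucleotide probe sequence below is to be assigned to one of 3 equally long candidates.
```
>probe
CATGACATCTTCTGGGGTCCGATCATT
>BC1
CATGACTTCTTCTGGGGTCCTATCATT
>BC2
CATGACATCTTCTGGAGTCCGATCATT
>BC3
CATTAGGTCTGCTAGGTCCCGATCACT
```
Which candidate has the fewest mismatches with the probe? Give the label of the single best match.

BC2

BC1 differs at 2 bases; BC2 differs at 1 base; BC3 differs at 8 bases. The closest is BC2.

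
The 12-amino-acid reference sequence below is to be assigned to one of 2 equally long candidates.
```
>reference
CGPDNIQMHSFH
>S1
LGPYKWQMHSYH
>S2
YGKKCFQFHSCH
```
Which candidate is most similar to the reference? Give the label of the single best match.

Hamming distances to reference — S1: 5; S2: 7.
Smallest is S1 with 5 mismatches.

S1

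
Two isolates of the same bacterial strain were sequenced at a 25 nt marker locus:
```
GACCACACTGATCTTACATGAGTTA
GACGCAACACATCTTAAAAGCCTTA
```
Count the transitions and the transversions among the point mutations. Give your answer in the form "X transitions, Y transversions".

Mismatches (1-based):
position 4: C→G (pyrimidine→purine, transversion)
position 5: A→C (purine→pyrimidine, transversion)
position 6: C→A (pyrimidine→purine, transversion)
position 9: T→A (pyrimidine→purine, transversion)
position 10: G→C (purine→pyrimidine, transversion)
position 17: C→A (pyrimidine→purine, transversion)
position 19: T→A (pyrimidine→purine, transversion)
position 21: A→C (purine→pyrimidine, transversion)
position 22: G→C (purine→pyrimidine, transversion)

0 transitions, 9 transversions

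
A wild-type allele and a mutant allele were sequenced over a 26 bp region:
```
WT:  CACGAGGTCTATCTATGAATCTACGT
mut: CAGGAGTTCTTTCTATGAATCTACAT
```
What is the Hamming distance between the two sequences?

Mismatches (1-based): site 3: C→G; site 7: G→T; site 11: A→T; site 25: G→A.

4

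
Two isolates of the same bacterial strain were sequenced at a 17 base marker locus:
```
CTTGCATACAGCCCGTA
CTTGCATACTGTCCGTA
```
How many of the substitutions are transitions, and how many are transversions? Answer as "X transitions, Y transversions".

1 transition, 1 transversion

Mismatches (1-based):
base 10: A→T (purine→pyrimidine, transversion)
base 12: C→T (pyrimidine→pyrimidine, transition)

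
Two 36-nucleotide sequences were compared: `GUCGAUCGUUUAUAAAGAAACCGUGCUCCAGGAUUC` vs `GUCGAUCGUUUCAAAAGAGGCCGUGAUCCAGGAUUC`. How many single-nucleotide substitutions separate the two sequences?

5

Mismatches (1-based): site 12: A→C; site 13: U→A; site 19: A→G; site 20: A→G; site 26: C→A.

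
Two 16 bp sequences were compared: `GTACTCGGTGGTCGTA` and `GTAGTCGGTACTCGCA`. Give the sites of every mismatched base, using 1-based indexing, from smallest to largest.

Differences at site 4 (C→G), site 10 (G→A), site 11 (G→C), site 15 (T→C).

4, 10, 11, 15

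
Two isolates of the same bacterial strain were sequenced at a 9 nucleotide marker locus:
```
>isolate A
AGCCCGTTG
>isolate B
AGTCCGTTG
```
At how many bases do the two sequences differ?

1

The sequences differ at bases 3 (1-based) — 1 in total.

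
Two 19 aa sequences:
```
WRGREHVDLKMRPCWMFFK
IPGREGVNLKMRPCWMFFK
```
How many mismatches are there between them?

4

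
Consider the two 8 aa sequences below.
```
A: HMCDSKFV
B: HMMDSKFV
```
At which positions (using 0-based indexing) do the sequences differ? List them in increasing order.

2

Scanning 0-based: 2: C/M.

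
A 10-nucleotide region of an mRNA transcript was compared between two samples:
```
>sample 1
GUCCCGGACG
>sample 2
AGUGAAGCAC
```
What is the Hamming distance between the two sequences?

9

The sequences differ at bases 1, 2, 3, 4, 5, 6, 8, 9, 10 (1-based) — 9 in total.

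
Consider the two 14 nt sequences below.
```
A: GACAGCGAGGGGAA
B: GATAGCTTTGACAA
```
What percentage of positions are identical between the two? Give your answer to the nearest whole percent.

57%

6 positions differ (3, 7, 8, 9, 11, 12), so 8 of 14 match: 8/14 = 57.14%.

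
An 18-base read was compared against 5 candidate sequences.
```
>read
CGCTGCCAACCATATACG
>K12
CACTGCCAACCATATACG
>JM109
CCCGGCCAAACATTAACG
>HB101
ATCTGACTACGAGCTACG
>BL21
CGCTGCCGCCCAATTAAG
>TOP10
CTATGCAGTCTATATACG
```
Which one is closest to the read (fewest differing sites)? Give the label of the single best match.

Hamming distances to read — K12: 1; JM109: 5; HB101: 7; BL21: 5; TOP10: 6.
Smallest is K12 with 1 mismatch.

K12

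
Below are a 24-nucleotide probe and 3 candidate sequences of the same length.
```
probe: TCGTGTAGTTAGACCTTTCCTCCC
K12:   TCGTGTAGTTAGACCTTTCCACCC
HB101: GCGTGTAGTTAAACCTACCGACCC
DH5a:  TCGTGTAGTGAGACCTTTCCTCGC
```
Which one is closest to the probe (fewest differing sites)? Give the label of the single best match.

K12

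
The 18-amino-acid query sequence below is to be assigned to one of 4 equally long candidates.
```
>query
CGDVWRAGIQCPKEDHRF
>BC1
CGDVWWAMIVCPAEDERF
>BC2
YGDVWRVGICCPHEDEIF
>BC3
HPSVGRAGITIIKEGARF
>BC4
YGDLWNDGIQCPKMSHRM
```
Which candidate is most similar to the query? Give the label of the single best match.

Hamming distances to query — BC1: 5; BC2: 6; BC3: 9; BC4: 7.
Smallest is BC1 with 5 mismatches.

BC1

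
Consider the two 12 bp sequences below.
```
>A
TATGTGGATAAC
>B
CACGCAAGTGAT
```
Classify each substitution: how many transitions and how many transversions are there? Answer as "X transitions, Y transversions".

Mismatches (1-based):
position 1: T→C (pyrimidine→pyrimidine, transition)
position 3: T→C (pyrimidine→pyrimidine, transition)
position 5: T→C (pyrimidine→pyrimidine, transition)
position 6: G→A (purine→purine, transition)
position 7: G→A (purine→purine, transition)
position 8: A→G (purine→purine, transition)
position 10: A→G (purine→purine, transition)
position 12: C→T (pyrimidine→pyrimidine, transition)

8 transitions, 0 transversions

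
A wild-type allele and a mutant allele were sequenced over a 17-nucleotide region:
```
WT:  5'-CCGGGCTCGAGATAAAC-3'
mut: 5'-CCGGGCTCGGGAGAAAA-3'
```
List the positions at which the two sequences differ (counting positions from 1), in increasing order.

Scanning 1-based: 10: A/G; 13: T/G; 17: C/A.

10, 13, 17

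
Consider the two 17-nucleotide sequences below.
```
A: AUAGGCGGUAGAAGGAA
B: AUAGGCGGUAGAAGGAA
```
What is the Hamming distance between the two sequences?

0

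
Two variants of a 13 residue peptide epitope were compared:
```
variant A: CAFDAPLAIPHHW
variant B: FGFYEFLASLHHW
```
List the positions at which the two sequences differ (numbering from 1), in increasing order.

1, 2, 4, 5, 6, 9, 10

Scanning 1-based: 1: C/F; 2: A/G; 4: D/Y; 5: A/E; 6: P/F; 9: I/S; 10: P/L.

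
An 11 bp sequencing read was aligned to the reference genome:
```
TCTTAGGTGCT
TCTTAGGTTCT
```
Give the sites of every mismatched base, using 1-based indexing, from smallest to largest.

Scanning 1-based: 9: G/T.

9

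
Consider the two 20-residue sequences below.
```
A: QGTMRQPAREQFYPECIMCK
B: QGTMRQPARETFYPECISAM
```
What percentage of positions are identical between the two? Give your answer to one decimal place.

80.0%

Mismatches at positions 11, 18, 19, 20 (1-based): 4 of 20.
Identical positions: 16/20 = 80% → 80.0%.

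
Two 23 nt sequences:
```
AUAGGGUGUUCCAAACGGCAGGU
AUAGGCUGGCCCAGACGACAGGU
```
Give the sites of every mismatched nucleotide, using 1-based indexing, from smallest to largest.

6, 9, 10, 14, 18

Scanning 1-based: 6: G/C; 9: U/G; 10: U/C; 14: A/G; 18: G/A.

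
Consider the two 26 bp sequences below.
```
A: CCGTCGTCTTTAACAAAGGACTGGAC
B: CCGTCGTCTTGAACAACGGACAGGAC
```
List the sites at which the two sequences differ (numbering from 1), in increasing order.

11, 17, 22

Differences at site 11 (T→G), site 17 (A→C), site 22 (T→A).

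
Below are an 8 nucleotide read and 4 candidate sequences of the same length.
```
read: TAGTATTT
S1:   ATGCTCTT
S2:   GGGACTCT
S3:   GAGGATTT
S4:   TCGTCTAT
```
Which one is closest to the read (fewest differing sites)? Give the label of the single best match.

S3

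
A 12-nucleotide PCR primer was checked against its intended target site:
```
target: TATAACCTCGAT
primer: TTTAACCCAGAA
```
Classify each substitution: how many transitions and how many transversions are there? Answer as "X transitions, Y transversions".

1 transition, 3 transversions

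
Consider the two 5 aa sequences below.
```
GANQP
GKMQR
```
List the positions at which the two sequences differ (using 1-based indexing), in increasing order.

2, 3, 5

Scanning 1-based: 2: A/K; 3: N/M; 5: P/R.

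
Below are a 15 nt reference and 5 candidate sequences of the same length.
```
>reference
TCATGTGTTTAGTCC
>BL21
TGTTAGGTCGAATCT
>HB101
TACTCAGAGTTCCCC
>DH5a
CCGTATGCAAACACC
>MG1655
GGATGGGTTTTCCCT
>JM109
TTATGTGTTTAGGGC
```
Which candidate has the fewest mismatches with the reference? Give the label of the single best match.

JM109

BL21 differs at 8 sites; HB101 differs at 9 sites; DH5a differs at 8 sites; MG1655 differs at 7 sites; JM109 differs at 3 sites. The closest is JM109.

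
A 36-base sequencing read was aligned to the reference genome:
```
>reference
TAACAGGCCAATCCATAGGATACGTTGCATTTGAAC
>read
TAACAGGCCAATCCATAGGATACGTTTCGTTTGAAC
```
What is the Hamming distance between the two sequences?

The sequences differ at sites 27, 29 (1-based) — 2 in total.

2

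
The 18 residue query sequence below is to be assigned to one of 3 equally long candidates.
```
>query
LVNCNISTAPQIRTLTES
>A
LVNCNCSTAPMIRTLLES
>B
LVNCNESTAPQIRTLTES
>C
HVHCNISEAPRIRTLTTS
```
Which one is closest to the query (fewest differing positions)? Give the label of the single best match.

Hamming distances to query — A: 3; B: 1; C: 5.
Smallest is B with 1 mismatch.

B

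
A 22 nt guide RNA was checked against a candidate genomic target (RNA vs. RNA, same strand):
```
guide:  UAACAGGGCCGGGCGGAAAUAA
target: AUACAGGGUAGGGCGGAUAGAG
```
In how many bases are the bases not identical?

7

Mismatches (1-based): base 1: U→A; base 2: A→U; base 9: C→U; base 10: C→A; base 18: A→U; base 20: U→G; base 22: A→G.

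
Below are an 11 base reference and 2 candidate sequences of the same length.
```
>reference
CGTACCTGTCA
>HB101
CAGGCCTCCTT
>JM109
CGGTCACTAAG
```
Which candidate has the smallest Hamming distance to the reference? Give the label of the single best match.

HB101

Hamming distances to reference — HB101: 7; JM109: 8.
Smallest is HB101 with 7 mismatches.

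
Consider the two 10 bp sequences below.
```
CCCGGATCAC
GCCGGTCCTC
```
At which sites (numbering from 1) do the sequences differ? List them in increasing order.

Differences at site 1 (C→G), site 6 (A→T), site 7 (T→C), site 9 (A→T).

1, 6, 7, 9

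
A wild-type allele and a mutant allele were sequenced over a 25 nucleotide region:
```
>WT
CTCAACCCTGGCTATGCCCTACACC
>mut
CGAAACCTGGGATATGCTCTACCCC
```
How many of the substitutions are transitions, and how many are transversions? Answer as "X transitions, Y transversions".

2 transitions, 5 transversions

Transitions (purine↔purine or pyrimidine↔pyrimidine): 8 C→T, 18 C→T.
Transversions (purine↔pyrimidine): 2 T→G, 3 C→A, 9 T→G, 12 C→A, 23 A→C.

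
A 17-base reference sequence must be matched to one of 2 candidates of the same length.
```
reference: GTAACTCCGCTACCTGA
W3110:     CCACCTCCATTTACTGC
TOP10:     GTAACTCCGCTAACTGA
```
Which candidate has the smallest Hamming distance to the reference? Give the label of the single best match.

TOP10

Hamming distances to reference — W3110: 8; TOP10: 1.
Smallest is TOP10 with 1 mismatch.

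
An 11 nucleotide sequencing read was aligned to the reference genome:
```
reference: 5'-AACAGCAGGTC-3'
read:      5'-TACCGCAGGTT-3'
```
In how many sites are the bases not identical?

Comparing position by position, 3 sites differ: 1 (A/T), 4 (A/C), 11 (C/T).

3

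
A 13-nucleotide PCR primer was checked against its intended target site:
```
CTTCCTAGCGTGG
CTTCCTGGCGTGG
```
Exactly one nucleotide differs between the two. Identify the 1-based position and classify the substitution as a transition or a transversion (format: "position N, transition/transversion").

The sequences differ only at position 7: A→G (purine→purine), a transition.

position 7, transition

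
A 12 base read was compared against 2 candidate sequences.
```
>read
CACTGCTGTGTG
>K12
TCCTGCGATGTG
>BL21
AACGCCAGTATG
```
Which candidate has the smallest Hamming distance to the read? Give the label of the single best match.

K12

Hamming distances to read — K12: 4; BL21: 5.
Smallest is K12 with 4 mismatches.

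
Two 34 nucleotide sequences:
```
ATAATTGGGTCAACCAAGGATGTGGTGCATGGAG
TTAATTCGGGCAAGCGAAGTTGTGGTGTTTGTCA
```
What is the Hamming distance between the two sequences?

Comparing position by position, 12 bases differ: 1 (A/T), 7 (G/C), 10 (T/G), 14 (C/G), 16 (A/G), 18 (G/A), 20 (A/T), 28 (C/T), 29 (A/T), 32 (G/T), 33 (A/C), 34 (G/A).

12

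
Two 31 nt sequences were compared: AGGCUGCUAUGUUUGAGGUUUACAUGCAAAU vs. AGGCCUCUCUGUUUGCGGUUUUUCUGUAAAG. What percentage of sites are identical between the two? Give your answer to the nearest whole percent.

71%

Mismatches at positions 5, 6, 9, 16, 22, 23, 24, 27, 31 (1-based): 9 of 31.
Identical positions: 22/31 = 70.97% → 71%.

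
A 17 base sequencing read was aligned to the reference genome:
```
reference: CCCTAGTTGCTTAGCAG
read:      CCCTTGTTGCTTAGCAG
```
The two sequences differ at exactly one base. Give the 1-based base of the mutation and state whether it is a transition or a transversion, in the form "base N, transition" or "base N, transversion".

The sequences differ only at base 5: A→T (purine→pyrimidine), a transversion.

base 5, transversion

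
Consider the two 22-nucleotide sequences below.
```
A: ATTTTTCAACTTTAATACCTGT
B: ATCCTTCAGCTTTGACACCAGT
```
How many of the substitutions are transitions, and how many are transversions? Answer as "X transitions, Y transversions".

5 transitions, 1 transversion

Mismatches (1-based):
site 3: T→C (pyrimidine→pyrimidine, transition)
site 4: T→C (pyrimidine→pyrimidine, transition)
site 9: A→G (purine→purine, transition)
site 14: A→G (purine→purine, transition)
site 16: T→C (pyrimidine→pyrimidine, transition)
site 20: T→A (pyrimidine→purine, transversion)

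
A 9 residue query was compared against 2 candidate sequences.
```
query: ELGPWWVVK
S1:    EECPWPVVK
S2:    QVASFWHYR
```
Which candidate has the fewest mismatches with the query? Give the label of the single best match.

S1 differs at 3 residues; S2 differs at 8 residues. The closest is S1.

S1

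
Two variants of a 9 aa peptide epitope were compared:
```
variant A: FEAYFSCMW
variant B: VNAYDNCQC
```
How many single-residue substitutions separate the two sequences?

The sequences differ at residues 1, 2, 5, 6, 8, 9 (1-based) — 6 in total.

6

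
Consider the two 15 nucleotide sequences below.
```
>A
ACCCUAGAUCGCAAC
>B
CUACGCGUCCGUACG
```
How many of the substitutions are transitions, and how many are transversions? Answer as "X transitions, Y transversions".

3 transitions, 7 transversions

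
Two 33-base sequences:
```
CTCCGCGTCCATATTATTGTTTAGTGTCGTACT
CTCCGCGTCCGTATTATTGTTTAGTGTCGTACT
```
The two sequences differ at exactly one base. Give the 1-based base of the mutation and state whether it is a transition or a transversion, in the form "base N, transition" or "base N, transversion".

base 11, transition

The sequences differ only at base 11: A→G (purine→purine), a transition.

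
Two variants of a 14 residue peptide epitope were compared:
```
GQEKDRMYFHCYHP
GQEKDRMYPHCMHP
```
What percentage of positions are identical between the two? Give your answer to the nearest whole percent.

Mismatches at positions 9, 12 (1-based): 2 of 14.
Identical positions: 12/14 = 85.71% → 86%.

86%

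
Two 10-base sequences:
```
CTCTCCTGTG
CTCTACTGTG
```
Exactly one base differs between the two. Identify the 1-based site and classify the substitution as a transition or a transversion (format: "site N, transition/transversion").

site 5, transversion

Site 5 changes C→A. C is a pyrimidine and A is a purine, so this is a transversion.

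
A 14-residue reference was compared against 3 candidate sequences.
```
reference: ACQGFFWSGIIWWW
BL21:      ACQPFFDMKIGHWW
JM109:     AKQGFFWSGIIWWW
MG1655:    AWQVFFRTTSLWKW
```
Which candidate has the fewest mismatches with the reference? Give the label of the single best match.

BL21 differs at 6 positions; JM109 differs at 1 position; MG1655 differs at 8 positions. The closest is JM109.

JM109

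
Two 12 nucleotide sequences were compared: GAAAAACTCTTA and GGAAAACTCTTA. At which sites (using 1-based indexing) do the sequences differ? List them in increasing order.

2

Differences at site 2 (A→G).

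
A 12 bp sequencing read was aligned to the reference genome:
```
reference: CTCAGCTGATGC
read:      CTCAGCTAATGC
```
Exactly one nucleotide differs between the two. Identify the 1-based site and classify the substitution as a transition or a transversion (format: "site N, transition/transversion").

The sequences differ only at site 8: G→A (purine→purine), a transition.

site 8, transition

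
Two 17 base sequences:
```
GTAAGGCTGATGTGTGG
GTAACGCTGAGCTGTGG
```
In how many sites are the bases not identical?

Comparing position by position, 3 sites differ: 5 (G/C), 11 (T/G), 12 (G/C).

3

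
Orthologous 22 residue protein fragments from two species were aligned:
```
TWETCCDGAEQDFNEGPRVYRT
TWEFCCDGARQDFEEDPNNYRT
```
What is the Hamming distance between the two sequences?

6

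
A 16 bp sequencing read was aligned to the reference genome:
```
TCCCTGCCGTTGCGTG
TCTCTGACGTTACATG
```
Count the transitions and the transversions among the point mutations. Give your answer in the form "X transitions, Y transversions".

Mismatches (1-based):
site 3: C→T (pyrimidine→pyrimidine, transition)
site 7: C→A (pyrimidine→purine, transversion)
site 12: G→A (purine→purine, transition)
site 14: G→A (purine→purine, transition)

3 transitions, 1 transversion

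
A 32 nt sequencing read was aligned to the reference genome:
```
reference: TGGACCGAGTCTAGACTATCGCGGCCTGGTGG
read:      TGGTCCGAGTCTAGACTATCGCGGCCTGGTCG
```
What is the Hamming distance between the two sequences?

2

Mismatches (1-based): site 4: A→T; site 31: G→C.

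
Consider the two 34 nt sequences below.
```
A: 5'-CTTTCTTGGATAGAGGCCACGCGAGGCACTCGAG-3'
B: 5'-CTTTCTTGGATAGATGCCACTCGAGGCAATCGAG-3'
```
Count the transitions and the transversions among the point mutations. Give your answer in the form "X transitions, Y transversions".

Mismatches (1-based):
position 15: G→T (purine→pyrimidine, transversion)
position 21: G→T (purine→pyrimidine, transversion)
position 29: C→A (pyrimidine→purine, transversion)

0 transitions, 3 transversions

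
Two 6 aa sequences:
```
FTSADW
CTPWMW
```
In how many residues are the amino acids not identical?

4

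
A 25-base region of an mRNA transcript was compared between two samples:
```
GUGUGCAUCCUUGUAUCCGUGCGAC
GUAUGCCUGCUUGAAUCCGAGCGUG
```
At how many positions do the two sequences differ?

7

The sequences differ at positions 3, 7, 9, 14, 20, 24, 25 (1-based) — 7 in total.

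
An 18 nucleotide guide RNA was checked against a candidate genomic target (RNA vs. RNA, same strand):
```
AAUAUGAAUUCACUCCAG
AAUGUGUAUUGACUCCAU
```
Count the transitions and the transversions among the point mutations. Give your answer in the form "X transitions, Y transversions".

1 transition, 3 transversions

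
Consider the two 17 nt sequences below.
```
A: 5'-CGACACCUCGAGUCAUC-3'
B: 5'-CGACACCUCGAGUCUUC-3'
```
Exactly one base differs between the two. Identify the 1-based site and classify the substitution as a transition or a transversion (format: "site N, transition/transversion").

site 15, transversion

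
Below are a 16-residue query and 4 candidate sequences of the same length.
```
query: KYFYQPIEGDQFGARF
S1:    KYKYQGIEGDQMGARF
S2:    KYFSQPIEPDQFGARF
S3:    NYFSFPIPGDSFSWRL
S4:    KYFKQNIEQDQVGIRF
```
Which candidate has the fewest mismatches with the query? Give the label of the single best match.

Hamming distances to query — S1: 3; S2: 2; S3: 8; S4: 5.
Smallest is S2 with 2 mismatches.

S2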